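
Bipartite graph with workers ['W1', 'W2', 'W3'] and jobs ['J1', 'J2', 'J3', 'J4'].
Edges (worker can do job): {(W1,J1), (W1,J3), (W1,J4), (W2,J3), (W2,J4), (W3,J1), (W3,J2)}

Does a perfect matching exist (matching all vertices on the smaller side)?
Yes, perfect matching exists (size 3)

Perfect matching: {(W1,J3), (W2,J4), (W3,J1)}
All 3 vertices on the smaller side are matched.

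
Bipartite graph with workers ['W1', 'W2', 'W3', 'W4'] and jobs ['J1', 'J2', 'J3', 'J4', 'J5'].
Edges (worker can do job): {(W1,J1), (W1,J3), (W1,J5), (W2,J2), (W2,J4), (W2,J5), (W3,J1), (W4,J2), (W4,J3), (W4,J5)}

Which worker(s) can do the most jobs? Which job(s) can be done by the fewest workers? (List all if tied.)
Most versatile: W1, W2, W4 (3 jobs); Least covered: J4 (1 workers)

Worker degrees (jobs they can do): W1:3, W2:3, W3:1, W4:3
Job degrees (workers who can do it): J1:2, J2:2, J3:2, J4:1, J5:3

Maximum worker degree is 3, achieved by: W1, W2, W4
Minimum job degree is 1, achieved by: J4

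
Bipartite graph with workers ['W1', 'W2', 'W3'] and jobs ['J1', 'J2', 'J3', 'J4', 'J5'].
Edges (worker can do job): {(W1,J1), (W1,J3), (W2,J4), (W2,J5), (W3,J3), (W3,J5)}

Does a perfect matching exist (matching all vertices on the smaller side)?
Yes, perfect matching exists (size 3)

Perfect matching: {(W1,J3), (W2,J4), (W3,J5)}
All 3 vertices on the smaller side are matched.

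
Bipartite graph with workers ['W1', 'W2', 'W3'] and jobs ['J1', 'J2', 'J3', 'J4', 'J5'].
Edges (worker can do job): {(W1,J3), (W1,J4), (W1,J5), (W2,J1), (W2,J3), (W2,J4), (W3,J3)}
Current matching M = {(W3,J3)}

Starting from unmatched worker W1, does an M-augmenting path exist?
Yes: W1 → J4

An M-augmenting path alternates non-matching / matching edges, starting and ending at unmatched vertices.
Path: W1 → J4
(J4 is unmatched in M, so the path is augmenting.)
Flipping edges along this path would increase |M| from 1 to 2.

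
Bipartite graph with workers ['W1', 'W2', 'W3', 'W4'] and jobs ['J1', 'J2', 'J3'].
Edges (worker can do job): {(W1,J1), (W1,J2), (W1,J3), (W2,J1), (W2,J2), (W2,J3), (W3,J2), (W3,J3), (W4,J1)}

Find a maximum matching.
Matching: {(W1,J2), (W3,J3), (W4,J1)}

Maximum matching (size 3):
  W1 → J2
  W3 → J3
  W4 → J1

Each worker is assigned to at most one job, and each job to at most one worker.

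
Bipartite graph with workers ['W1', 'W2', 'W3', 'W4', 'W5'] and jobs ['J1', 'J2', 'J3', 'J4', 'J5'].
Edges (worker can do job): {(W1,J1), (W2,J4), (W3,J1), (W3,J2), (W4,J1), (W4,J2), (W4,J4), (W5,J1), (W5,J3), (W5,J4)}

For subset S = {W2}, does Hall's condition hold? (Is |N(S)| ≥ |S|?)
Yes: |N(S)| = 1, |S| = 1

Subset S = {W2}
Neighbors N(S) = {J4}

|N(S)| = 1, |S| = 1
Hall's condition: |N(S)| ≥ |S| is satisfied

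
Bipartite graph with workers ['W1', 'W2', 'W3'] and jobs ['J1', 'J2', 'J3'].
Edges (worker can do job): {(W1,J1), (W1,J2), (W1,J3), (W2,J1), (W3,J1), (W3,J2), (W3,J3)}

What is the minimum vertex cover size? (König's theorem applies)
Minimum vertex cover size = 3

By König's theorem: in bipartite graphs,
min vertex cover = max matching = 3

Maximum matching has size 3, so minimum vertex cover also has size 3.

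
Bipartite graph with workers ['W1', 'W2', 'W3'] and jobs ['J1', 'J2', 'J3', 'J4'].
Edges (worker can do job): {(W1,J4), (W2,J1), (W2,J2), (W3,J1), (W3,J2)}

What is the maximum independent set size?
Maximum independent set = 4

By König's theorem:
- Min vertex cover = Max matching = 3
- Max independent set = Total vertices - Min vertex cover
- Max independent set = 7 - 3 = 4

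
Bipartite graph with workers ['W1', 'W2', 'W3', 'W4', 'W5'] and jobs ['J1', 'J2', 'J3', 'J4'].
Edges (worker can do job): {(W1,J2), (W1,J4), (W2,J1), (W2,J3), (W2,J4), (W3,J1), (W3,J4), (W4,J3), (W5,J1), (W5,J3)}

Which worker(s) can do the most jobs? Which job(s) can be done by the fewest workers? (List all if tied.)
Most versatile: W2 (3 jobs); Least covered: J2 (1 workers)

Worker degrees (jobs they can do): W1:2, W2:3, W3:2, W4:1, W5:2
Job degrees (workers who can do it): J1:3, J2:1, J3:3, J4:3

Maximum worker degree is 3, achieved by: W2
Minimum job degree is 1, achieved by: J2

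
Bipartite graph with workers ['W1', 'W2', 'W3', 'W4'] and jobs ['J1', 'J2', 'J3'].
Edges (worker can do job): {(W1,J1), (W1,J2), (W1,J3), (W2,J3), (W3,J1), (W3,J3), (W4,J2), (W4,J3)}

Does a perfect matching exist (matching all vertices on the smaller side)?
Yes, perfect matching exists (size 3)

Perfect matching: {(W1,J2), (W3,J1), (W4,J3)}
All 3 vertices on the smaller side are matched.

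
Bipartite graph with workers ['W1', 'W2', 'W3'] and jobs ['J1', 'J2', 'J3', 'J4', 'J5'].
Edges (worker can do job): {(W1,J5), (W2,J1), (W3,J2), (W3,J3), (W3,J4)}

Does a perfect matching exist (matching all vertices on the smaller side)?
Yes, perfect matching exists (size 3)

Perfect matching: {(W1,J5), (W2,J1), (W3,J3)}
All 3 vertices on the smaller side are matched.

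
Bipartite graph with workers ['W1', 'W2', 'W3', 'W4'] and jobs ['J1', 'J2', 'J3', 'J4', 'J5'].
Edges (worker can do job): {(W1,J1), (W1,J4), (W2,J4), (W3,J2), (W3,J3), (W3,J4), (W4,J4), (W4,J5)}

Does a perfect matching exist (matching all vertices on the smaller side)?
Yes, perfect matching exists (size 4)

Perfect matching: {(W1,J1), (W2,J4), (W3,J3), (W4,J5)}
All 4 vertices on the smaller side are matched.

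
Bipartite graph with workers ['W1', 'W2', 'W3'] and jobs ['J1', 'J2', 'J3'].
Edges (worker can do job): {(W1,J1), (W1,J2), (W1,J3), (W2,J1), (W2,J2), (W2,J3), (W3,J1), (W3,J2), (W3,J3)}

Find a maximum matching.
Matching: {(W1,J2), (W2,J1), (W3,J3)}

Maximum matching (size 3):
  W1 → J2
  W2 → J1
  W3 → J3

Each worker is assigned to at most one job, and each job to at most one worker.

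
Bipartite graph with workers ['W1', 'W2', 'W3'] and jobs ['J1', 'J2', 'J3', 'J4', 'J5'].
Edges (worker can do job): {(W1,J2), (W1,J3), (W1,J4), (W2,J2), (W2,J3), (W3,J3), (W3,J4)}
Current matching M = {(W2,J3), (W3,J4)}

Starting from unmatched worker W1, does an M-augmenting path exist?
Yes: W1 → J2

An M-augmenting path alternates non-matching / matching edges, starting and ending at unmatched vertices.
Path: W1 → J2
(J2 is unmatched in M, so the path is augmenting.)
Flipping edges along this path would increase |M| from 2 to 3.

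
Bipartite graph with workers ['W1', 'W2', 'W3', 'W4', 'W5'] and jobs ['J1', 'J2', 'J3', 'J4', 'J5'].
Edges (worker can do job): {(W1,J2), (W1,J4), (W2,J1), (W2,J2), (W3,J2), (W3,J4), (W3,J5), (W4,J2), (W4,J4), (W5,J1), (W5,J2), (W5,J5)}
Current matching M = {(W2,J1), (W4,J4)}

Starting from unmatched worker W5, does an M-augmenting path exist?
Yes: W5 → J2

An M-augmenting path alternates non-matching / matching edges, starting and ending at unmatched vertices.
Path: W5 → J2
(J2 is unmatched in M, so the path is augmenting.)
Flipping edges along this path would increase |M| from 2 to 3.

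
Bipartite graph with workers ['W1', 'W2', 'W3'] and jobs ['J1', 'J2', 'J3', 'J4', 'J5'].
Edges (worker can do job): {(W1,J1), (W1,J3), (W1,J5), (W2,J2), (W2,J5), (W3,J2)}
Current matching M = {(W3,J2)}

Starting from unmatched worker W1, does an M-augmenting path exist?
Yes: W1 → J3

An M-augmenting path alternates non-matching / matching edges, starting and ending at unmatched vertices.
Path: W1 → J3
(J3 is unmatched in M, so the path is augmenting.)
Flipping edges along this path would increase |M| from 1 to 2.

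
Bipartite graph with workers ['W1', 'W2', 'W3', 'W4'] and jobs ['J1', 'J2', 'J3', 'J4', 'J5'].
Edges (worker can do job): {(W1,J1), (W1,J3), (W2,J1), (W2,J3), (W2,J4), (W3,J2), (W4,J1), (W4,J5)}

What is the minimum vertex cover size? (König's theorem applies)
Minimum vertex cover size = 4

By König's theorem: in bipartite graphs,
min vertex cover = max matching = 4

Maximum matching has size 4, so minimum vertex cover also has size 4.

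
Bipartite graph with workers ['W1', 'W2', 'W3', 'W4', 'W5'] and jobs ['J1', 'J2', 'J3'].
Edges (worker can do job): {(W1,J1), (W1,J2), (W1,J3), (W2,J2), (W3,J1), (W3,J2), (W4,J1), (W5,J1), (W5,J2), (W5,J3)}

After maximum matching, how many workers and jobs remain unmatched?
Unmatched: 2 workers, 0 jobs

Maximum matching size: 3
Workers: 5 total, 3 matched, 2 unmatched
Jobs: 3 total, 3 matched, 0 unmatched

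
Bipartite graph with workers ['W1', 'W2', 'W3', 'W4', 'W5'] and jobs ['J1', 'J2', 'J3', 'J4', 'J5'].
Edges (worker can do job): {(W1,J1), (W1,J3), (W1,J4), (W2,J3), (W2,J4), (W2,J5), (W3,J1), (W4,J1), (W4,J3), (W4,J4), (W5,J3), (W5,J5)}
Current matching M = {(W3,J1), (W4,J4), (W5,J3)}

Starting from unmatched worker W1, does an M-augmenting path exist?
Yes: W1 → J4 → W4 → J3 → W5 → J5

An M-augmenting path alternates non-matching / matching edges, starting and ending at unmatched vertices.
Path: W1 → J4 → W4 → J3 → W5 → J5
(J5 is unmatched in M, so the path is augmenting.)
Flipping edges along this path would increase |M| from 3 to 4.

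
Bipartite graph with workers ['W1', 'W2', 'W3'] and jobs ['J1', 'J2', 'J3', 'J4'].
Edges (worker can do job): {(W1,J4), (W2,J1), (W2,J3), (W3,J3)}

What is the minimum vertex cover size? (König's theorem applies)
Minimum vertex cover size = 3

By König's theorem: in bipartite graphs,
min vertex cover = max matching = 3

Maximum matching has size 3, so minimum vertex cover also has size 3.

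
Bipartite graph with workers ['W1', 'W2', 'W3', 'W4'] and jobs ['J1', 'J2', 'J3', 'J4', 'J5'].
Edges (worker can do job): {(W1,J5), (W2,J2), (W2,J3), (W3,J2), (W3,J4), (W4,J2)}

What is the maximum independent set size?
Maximum independent set = 5

By König's theorem:
- Min vertex cover = Max matching = 4
- Max independent set = Total vertices - Min vertex cover
- Max independent set = 9 - 4 = 5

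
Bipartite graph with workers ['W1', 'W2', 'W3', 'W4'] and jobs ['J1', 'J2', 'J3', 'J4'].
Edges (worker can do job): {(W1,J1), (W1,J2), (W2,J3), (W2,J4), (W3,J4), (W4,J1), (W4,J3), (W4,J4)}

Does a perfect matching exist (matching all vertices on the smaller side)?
Yes, perfect matching exists (size 4)

Perfect matching: {(W1,J2), (W2,J3), (W3,J4), (W4,J1)}
All 4 vertices on the smaller side are matched.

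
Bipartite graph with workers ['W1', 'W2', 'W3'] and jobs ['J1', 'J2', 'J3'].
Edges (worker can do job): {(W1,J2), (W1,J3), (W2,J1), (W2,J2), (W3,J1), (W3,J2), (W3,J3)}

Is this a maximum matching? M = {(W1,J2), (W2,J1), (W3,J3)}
Yes, size 3 is maximum

Proposed matching has size 3.
Maximum matching size for this graph: 3.

This is a maximum matching.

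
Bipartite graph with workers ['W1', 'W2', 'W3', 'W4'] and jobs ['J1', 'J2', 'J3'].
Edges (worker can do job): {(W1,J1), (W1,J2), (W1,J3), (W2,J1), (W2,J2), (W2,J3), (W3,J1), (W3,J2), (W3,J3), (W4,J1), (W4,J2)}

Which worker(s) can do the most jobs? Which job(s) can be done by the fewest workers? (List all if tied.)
Most versatile: W1, W2, W3 (3 jobs); Least covered: J3 (3 workers)

Worker degrees (jobs they can do): W1:3, W2:3, W3:3, W4:2
Job degrees (workers who can do it): J1:4, J2:4, J3:3

Maximum worker degree is 3, achieved by: W1, W2, W3
Minimum job degree is 3, achieved by: J3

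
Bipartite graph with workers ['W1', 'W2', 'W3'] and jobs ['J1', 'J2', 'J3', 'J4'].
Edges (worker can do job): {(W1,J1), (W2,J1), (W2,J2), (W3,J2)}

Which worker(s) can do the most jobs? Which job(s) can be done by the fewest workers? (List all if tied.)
Most versatile: W2 (2 jobs); Least covered: J3, J4 (0 workers)

Worker degrees (jobs they can do): W1:1, W2:2, W3:1
Job degrees (workers who can do it): J1:2, J2:2, J3:0, J4:0

Maximum worker degree is 2, achieved by: W2
Minimum job degree is 0, achieved by: J3, J4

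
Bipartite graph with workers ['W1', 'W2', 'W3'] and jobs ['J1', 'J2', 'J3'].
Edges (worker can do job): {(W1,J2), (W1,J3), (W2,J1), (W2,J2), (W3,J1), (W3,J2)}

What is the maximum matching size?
Maximum matching size = 3

Maximum matching: {(W1,J3), (W2,J1), (W3,J2)}
Size: 3

This assigns 3 workers to 3 distinct jobs.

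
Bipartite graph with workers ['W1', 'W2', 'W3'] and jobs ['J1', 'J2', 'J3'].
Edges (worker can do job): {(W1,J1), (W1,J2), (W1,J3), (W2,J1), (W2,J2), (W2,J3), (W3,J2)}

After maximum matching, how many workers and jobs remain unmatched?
Unmatched: 0 workers, 0 jobs

Maximum matching size: 3
Workers: 3 total, 3 matched, 0 unmatched
Jobs: 3 total, 3 matched, 0 unmatched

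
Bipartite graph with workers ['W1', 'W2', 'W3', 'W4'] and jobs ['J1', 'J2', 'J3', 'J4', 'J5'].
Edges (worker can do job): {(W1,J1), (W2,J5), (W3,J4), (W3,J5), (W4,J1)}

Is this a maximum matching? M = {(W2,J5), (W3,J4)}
No, size 2 is not maximum

Proposed matching has size 2.
Maximum matching size for this graph: 3.

This is NOT maximum - can be improved to size 3.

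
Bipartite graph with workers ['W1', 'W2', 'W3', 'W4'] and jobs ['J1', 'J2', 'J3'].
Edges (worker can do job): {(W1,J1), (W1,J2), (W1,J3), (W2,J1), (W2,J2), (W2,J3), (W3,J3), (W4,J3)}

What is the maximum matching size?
Maximum matching size = 3

Maximum matching: {(W1,J1), (W2,J2), (W4,J3)}
Size: 3

This assigns 3 workers to 3 distinct jobs.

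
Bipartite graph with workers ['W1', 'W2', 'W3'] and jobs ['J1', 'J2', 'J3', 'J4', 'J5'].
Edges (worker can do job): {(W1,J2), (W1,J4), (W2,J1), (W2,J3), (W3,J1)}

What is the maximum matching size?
Maximum matching size = 3

Maximum matching: {(W1,J2), (W2,J3), (W3,J1)}
Size: 3

This assigns 3 workers to 3 distinct jobs.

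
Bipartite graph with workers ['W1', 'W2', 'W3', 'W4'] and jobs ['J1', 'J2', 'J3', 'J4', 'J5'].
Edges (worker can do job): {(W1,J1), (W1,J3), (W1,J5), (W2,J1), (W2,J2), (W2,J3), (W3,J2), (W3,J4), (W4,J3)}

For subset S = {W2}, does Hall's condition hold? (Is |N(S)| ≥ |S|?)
Yes: |N(S)| = 3, |S| = 1

Subset S = {W2}
Neighbors N(S) = {J1, J2, J3}

|N(S)| = 3, |S| = 1
Hall's condition: |N(S)| ≥ |S| is satisfied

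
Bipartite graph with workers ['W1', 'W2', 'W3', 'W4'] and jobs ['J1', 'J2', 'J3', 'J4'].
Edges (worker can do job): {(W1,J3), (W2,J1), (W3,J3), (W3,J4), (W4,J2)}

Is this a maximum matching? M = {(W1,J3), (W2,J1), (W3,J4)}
No, size 3 is not maximum

Proposed matching has size 3.
Maximum matching size for this graph: 4.

This is NOT maximum - can be improved to size 4.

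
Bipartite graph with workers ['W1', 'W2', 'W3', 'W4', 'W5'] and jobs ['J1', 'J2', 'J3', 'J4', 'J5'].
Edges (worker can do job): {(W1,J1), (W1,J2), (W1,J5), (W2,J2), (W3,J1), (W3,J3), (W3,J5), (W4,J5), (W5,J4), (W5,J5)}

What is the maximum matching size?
Maximum matching size = 5

Maximum matching: {(W1,J1), (W2,J2), (W3,J3), (W4,J5), (W5,J4)}
Size: 5

This assigns 5 workers to 5 distinct jobs.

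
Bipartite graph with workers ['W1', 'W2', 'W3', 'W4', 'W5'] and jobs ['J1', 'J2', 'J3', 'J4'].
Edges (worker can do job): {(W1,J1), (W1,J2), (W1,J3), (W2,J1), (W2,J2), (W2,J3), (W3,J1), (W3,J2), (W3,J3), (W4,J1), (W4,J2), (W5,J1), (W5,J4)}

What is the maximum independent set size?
Maximum independent set = 5

By König's theorem:
- Min vertex cover = Max matching = 4
- Max independent set = Total vertices - Min vertex cover
- Max independent set = 9 - 4 = 5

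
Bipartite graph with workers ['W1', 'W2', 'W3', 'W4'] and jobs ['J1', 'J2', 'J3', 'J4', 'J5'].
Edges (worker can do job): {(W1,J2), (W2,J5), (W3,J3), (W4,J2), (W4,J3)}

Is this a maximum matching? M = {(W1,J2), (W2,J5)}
No, size 2 is not maximum

Proposed matching has size 2.
Maximum matching size for this graph: 3.

This is NOT maximum - can be improved to size 3.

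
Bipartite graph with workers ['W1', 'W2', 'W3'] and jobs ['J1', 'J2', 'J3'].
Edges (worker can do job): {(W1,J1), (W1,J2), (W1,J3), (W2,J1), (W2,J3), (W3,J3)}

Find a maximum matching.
Matching: {(W1,J2), (W2,J1), (W3,J3)}

Maximum matching (size 3):
  W1 → J2
  W2 → J1
  W3 → J3

Each worker is assigned to at most one job, and each job to at most one worker.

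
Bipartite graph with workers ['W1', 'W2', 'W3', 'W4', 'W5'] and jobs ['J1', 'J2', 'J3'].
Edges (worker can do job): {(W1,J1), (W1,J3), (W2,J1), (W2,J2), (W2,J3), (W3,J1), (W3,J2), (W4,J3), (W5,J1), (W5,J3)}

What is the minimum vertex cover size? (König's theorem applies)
Minimum vertex cover size = 3

By König's theorem: in bipartite graphs,
min vertex cover = max matching = 3

Maximum matching has size 3, so minimum vertex cover also has size 3.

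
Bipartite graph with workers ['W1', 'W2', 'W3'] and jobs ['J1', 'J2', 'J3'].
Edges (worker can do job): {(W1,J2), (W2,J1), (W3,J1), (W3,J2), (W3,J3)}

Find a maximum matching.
Matching: {(W1,J2), (W2,J1), (W3,J3)}

Maximum matching (size 3):
  W1 → J2
  W2 → J1
  W3 → J3

Each worker is assigned to at most one job, and each job to at most one worker.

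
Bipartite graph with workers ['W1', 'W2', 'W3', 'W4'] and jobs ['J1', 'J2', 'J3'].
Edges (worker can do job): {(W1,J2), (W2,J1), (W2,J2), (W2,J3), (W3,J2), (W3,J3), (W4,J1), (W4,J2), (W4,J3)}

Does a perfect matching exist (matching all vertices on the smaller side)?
Yes, perfect matching exists (size 3)

Perfect matching: {(W2,J1), (W3,J2), (W4,J3)}
All 3 vertices on the smaller side are matched.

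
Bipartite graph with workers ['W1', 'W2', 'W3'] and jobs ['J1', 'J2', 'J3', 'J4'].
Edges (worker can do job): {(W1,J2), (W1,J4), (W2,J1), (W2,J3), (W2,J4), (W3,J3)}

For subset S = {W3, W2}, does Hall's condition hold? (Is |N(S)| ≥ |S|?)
Yes: |N(S)| = 3, |S| = 2

Subset S = {W3, W2}
Neighbors N(S) = {J1, J3, J4}

|N(S)| = 3, |S| = 2
Hall's condition: |N(S)| ≥ |S| is satisfied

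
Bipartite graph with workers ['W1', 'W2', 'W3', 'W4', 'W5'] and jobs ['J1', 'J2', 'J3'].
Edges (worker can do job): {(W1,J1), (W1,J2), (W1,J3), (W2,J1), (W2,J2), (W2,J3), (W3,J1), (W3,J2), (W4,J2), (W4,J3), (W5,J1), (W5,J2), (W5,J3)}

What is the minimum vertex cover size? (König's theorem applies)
Minimum vertex cover size = 3

By König's theorem: in bipartite graphs,
min vertex cover = max matching = 3

Maximum matching has size 3, so minimum vertex cover also has size 3.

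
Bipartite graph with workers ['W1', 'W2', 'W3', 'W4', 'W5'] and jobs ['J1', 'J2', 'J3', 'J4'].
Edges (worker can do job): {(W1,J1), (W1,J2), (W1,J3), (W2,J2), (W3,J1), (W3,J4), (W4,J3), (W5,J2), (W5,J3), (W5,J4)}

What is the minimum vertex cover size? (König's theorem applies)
Minimum vertex cover size = 4

By König's theorem: in bipartite graphs,
min vertex cover = max matching = 4

Maximum matching has size 4, so minimum vertex cover also has size 4.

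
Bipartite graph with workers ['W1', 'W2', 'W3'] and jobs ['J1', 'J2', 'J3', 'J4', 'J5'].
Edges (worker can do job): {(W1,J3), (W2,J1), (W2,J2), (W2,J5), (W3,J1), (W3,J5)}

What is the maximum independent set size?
Maximum independent set = 5

By König's theorem:
- Min vertex cover = Max matching = 3
- Max independent set = Total vertices - Min vertex cover
- Max independent set = 8 - 3 = 5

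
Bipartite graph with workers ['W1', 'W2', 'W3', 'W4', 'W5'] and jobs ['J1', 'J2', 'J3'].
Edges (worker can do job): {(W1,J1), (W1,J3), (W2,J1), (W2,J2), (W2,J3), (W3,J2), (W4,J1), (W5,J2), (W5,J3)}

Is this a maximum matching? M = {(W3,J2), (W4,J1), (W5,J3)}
Yes, size 3 is maximum

Proposed matching has size 3.
Maximum matching size for this graph: 3.

This is a maximum matching.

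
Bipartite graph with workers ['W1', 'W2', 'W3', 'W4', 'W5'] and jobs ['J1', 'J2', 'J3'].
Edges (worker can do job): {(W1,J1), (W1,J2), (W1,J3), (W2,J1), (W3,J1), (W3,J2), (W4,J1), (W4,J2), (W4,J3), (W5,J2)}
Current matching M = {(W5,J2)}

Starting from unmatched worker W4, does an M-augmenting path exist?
Yes: W4 → J1

An M-augmenting path alternates non-matching / matching edges, starting and ending at unmatched vertices.
Path: W4 → J1
(J1 is unmatched in M, so the path is augmenting.)
Flipping edges along this path would increase |M| from 1 to 2.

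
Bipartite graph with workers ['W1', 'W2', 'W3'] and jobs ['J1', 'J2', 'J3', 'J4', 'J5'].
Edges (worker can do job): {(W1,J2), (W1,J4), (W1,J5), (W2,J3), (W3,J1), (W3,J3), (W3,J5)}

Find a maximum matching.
Matching: {(W1,J4), (W2,J3), (W3,J5)}

Maximum matching (size 3):
  W1 → J4
  W2 → J3
  W3 → J5

Each worker is assigned to at most one job, and each job to at most one worker.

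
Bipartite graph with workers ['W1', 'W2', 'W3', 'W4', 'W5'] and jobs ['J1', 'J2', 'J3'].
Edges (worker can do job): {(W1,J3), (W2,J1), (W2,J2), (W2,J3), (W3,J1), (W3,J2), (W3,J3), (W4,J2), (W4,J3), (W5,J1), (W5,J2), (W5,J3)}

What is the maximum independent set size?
Maximum independent set = 5

By König's theorem:
- Min vertex cover = Max matching = 3
- Max independent set = Total vertices - Min vertex cover
- Max independent set = 8 - 3 = 5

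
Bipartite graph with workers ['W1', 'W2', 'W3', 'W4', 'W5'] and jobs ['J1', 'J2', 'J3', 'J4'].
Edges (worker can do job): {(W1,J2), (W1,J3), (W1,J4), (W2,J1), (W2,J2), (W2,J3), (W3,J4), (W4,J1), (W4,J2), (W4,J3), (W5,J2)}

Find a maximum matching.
Matching: {(W2,J1), (W3,J4), (W4,J3), (W5,J2)}

Maximum matching (size 4):
  W2 → J1
  W3 → J4
  W4 → J3
  W5 → J2

Each worker is assigned to at most one job, and each job to at most one worker.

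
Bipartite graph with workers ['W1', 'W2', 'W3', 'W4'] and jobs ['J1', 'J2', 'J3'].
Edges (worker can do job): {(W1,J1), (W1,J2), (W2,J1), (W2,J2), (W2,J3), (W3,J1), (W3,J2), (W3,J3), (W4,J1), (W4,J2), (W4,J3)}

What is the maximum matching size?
Maximum matching size = 3

Maximum matching: {(W1,J2), (W3,J3), (W4,J1)}
Size: 3

This assigns 3 workers to 3 distinct jobs.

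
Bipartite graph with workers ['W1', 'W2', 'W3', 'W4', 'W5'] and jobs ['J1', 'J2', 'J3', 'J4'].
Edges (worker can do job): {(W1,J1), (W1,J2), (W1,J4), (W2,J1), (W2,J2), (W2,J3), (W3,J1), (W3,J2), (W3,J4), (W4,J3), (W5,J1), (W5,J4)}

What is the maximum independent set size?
Maximum independent set = 5

By König's theorem:
- Min vertex cover = Max matching = 4
- Max independent set = Total vertices - Min vertex cover
- Max independent set = 9 - 4 = 5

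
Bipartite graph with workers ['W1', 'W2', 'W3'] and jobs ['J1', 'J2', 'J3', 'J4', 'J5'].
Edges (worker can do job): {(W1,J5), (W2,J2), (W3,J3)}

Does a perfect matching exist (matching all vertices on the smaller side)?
Yes, perfect matching exists (size 3)

Perfect matching: {(W1,J5), (W2,J2), (W3,J3)}
All 3 vertices on the smaller side are matched.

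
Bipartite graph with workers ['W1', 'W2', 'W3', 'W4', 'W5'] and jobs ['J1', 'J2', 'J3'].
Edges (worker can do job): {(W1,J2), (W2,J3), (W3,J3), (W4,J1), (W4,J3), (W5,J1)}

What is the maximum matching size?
Maximum matching size = 3

Maximum matching: {(W1,J2), (W3,J3), (W5,J1)}
Size: 3

This assigns 3 workers to 3 distinct jobs.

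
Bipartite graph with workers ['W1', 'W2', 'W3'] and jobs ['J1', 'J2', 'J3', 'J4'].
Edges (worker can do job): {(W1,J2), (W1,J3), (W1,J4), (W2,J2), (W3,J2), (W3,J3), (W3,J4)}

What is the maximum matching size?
Maximum matching size = 3

Maximum matching: {(W1,J4), (W2,J2), (W3,J3)}
Size: 3

This assigns 3 workers to 3 distinct jobs.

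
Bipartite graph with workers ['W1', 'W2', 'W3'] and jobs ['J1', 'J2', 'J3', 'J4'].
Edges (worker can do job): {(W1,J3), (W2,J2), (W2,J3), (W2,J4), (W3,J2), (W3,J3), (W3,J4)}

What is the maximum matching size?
Maximum matching size = 3

Maximum matching: {(W1,J3), (W2,J4), (W3,J2)}
Size: 3

This assigns 3 workers to 3 distinct jobs.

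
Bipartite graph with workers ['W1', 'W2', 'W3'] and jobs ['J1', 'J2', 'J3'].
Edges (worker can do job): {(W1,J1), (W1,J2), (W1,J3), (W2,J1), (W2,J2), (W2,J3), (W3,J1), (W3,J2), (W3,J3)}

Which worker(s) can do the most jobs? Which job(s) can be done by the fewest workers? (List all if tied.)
Most versatile: W1, W2, W3 (3 jobs); Least covered: J1, J2, J3 (3 workers)

Worker degrees (jobs they can do): W1:3, W2:3, W3:3
Job degrees (workers who can do it): J1:3, J2:3, J3:3

Maximum worker degree is 3, achieved by: W1, W2, W3
Minimum job degree is 3, achieved by: J1, J2, J3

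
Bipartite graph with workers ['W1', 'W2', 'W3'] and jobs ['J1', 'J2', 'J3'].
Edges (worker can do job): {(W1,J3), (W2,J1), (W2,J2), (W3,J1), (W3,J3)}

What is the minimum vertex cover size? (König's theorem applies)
Minimum vertex cover size = 3

By König's theorem: in bipartite graphs,
min vertex cover = max matching = 3

Maximum matching has size 3, so minimum vertex cover also has size 3.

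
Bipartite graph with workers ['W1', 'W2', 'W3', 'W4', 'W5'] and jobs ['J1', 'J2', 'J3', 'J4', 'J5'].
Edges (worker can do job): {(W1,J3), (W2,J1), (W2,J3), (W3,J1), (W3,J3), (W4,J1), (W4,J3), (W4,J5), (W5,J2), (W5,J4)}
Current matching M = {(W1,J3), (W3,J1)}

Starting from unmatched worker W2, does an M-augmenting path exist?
No augmenting path from W2

Alternating search from W2 reaches jobs: {J1, J3}.
Every reachable job is already matched in M, and following those matched edges back to workers exposes no further unvisited jobs.
No M-augmenting path from W2 exists.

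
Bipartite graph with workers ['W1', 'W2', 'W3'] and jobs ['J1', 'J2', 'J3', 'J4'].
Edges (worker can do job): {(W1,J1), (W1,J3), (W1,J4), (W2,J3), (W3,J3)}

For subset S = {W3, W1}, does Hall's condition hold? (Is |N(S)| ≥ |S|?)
Yes: |N(S)| = 3, |S| = 2

Subset S = {W3, W1}
Neighbors N(S) = {J1, J3, J4}

|N(S)| = 3, |S| = 2
Hall's condition: |N(S)| ≥ |S| is satisfied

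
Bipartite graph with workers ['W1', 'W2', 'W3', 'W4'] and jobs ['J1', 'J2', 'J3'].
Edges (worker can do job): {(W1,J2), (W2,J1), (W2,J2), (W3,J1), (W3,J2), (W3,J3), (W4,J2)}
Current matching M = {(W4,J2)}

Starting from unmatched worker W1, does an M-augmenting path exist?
No augmenting path from W1

Alternating search from W1 reaches jobs: {J2}.
Every reachable job is already matched in M, and following those matched edges back to workers exposes no further unvisited jobs.
No M-augmenting path from W1 exists.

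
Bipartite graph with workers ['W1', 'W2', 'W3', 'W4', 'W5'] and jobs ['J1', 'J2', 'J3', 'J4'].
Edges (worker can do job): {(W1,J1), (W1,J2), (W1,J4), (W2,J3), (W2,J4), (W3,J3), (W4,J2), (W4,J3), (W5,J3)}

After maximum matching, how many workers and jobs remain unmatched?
Unmatched: 1 workers, 0 jobs

Maximum matching size: 4
Workers: 5 total, 4 matched, 1 unmatched
Jobs: 4 total, 4 matched, 0 unmatched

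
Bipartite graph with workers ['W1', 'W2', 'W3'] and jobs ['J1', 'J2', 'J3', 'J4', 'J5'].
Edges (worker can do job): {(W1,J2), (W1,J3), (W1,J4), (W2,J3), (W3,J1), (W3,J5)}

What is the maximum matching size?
Maximum matching size = 3

Maximum matching: {(W1,J2), (W2,J3), (W3,J1)}
Size: 3

This assigns 3 workers to 3 distinct jobs.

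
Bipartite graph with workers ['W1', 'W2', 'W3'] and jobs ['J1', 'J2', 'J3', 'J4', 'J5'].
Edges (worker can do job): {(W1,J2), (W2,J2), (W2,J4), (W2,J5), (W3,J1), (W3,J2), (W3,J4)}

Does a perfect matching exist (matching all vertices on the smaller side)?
Yes, perfect matching exists (size 3)

Perfect matching: {(W1,J2), (W2,J5), (W3,J4)}
All 3 vertices on the smaller side are matched.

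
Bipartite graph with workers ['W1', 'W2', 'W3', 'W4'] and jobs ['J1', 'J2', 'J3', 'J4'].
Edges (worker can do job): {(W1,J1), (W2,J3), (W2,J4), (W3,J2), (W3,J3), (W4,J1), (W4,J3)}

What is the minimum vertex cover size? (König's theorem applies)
Minimum vertex cover size = 4

By König's theorem: in bipartite graphs,
min vertex cover = max matching = 4

Maximum matching has size 4, so minimum vertex cover also has size 4.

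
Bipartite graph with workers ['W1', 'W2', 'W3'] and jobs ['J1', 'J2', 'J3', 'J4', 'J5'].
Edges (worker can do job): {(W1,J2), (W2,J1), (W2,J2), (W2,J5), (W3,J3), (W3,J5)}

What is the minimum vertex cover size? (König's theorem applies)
Minimum vertex cover size = 3

By König's theorem: in bipartite graphs,
min vertex cover = max matching = 3

Maximum matching has size 3, so minimum vertex cover also has size 3.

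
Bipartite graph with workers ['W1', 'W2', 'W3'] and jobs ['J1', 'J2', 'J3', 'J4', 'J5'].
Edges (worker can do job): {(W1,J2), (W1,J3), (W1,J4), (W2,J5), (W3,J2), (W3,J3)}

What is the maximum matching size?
Maximum matching size = 3

Maximum matching: {(W1,J4), (W2,J5), (W3,J3)}
Size: 3

This assigns 3 workers to 3 distinct jobs.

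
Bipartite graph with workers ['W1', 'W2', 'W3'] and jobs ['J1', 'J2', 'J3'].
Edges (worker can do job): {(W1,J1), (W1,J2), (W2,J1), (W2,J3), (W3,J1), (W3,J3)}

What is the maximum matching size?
Maximum matching size = 3

Maximum matching: {(W1,J2), (W2,J3), (W3,J1)}
Size: 3

This assigns 3 workers to 3 distinct jobs.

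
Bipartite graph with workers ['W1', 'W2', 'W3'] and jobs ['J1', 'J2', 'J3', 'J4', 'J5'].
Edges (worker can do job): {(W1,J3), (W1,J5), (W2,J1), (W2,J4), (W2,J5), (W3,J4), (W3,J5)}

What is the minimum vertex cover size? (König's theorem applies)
Minimum vertex cover size = 3

By König's theorem: in bipartite graphs,
min vertex cover = max matching = 3

Maximum matching has size 3, so minimum vertex cover also has size 3.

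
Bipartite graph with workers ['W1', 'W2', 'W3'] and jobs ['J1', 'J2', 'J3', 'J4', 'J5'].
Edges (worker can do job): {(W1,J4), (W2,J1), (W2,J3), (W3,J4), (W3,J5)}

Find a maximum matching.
Matching: {(W1,J4), (W2,J1), (W3,J5)}

Maximum matching (size 3):
  W1 → J4
  W2 → J1
  W3 → J5

Each worker is assigned to at most one job, and each job to at most one worker.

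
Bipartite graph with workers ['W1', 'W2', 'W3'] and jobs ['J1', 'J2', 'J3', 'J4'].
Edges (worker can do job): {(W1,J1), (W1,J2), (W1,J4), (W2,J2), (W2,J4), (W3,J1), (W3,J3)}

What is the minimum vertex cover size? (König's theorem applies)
Minimum vertex cover size = 3

By König's theorem: in bipartite graphs,
min vertex cover = max matching = 3

Maximum matching has size 3, so minimum vertex cover also has size 3.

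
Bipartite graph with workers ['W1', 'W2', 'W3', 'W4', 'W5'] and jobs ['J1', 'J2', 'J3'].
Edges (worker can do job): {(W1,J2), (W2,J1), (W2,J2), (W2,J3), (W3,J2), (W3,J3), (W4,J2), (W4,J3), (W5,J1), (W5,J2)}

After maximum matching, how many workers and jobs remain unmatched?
Unmatched: 2 workers, 0 jobs

Maximum matching size: 3
Workers: 5 total, 3 matched, 2 unmatched
Jobs: 3 total, 3 matched, 0 unmatched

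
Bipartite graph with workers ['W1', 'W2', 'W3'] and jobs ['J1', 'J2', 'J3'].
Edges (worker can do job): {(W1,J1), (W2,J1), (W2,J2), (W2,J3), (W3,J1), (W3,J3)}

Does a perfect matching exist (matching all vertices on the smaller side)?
Yes, perfect matching exists (size 3)

Perfect matching: {(W1,J1), (W2,J2), (W3,J3)}
All 3 vertices on the smaller side are matched.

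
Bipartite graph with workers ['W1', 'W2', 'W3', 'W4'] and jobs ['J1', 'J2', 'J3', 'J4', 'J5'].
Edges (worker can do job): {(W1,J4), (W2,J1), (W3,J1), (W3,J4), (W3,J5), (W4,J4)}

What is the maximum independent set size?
Maximum independent set = 6

By König's theorem:
- Min vertex cover = Max matching = 3
- Max independent set = Total vertices - Min vertex cover
- Max independent set = 9 - 3 = 6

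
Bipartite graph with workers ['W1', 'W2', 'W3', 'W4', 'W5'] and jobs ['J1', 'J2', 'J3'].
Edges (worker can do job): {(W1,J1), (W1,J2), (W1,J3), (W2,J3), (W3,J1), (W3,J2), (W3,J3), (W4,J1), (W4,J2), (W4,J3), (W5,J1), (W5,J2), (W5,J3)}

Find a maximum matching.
Matching: {(W3,J2), (W4,J1), (W5,J3)}

Maximum matching (size 3):
  W3 → J2
  W4 → J1
  W5 → J3

Each worker is assigned to at most one job, and each job to at most one worker.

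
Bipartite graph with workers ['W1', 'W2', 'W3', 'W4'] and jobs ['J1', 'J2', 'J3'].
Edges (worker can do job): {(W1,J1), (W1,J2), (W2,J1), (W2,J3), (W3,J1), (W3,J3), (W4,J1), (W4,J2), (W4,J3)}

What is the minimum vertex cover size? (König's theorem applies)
Minimum vertex cover size = 3

By König's theorem: in bipartite graphs,
min vertex cover = max matching = 3

Maximum matching has size 3, so minimum vertex cover also has size 3.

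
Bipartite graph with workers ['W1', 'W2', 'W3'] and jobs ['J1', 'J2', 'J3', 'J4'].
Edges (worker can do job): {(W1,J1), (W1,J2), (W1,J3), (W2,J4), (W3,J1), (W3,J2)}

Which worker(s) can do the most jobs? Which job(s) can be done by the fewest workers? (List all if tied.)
Most versatile: W1 (3 jobs); Least covered: J3, J4 (1 workers)

Worker degrees (jobs they can do): W1:3, W2:1, W3:2
Job degrees (workers who can do it): J1:2, J2:2, J3:1, J4:1

Maximum worker degree is 3, achieved by: W1
Minimum job degree is 1, achieved by: J3, J4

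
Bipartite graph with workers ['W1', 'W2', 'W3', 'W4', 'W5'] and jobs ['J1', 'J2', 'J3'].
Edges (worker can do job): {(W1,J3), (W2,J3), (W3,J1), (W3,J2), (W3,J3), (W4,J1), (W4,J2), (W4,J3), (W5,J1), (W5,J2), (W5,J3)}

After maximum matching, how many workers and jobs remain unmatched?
Unmatched: 2 workers, 0 jobs

Maximum matching size: 3
Workers: 5 total, 3 matched, 2 unmatched
Jobs: 3 total, 3 matched, 0 unmatched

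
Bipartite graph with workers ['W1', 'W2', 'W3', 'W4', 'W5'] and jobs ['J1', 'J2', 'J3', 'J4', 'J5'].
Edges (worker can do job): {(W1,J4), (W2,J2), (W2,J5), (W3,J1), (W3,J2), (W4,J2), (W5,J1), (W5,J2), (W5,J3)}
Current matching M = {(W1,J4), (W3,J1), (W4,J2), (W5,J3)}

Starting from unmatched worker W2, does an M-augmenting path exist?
Yes: W2 → J5

An M-augmenting path alternates non-matching / matching edges, starting and ending at unmatched vertices.
Path: W2 → J5
(J5 is unmatched in M, so the path is augmenting.)
Flipping edges along this path would increase |M| from 4 to 5.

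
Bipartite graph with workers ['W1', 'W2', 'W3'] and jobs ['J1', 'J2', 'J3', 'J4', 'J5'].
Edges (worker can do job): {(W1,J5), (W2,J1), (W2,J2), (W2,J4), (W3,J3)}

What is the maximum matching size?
Maximum matching size = 3

Maximum matching: {(W1,J5), (W2,J1), (W3,J3)}
Size: 3

This assigns 3 workers to 3 distinct jobs.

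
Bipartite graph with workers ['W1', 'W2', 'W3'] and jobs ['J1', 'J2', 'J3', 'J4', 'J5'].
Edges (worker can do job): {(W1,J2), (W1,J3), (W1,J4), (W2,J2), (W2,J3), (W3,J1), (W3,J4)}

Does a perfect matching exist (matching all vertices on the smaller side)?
Yes, perfect matching exists (size 3)

Perfect matching: {(W1,J2), (W2,J3), (W3,J4)}
All 3 vertices on the smaller side are matched.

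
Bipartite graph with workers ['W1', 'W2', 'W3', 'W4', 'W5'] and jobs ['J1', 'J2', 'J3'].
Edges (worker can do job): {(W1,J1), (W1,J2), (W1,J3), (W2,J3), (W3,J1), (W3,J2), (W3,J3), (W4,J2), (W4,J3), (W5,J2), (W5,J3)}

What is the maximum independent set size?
Maximum independent set = 5

By König's theorem:
- Min vertex cover = Max matching = 3
- Max independent set = Total vertices - Min vertex cover
- Max independent set = 8 - 3 = 5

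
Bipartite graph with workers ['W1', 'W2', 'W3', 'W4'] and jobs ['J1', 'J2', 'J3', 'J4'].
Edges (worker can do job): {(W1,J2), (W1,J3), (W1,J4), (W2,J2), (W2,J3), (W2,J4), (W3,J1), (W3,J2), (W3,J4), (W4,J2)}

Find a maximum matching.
Matching: {(W1,J3), (W2,J4), (W3,J1), (W4,J2)}

Maximum matching (size 4):
  W1 → J3
  W2 → J4
  W3 → J1
  W4 → J2

Each worker is assigned to at most one job, and each job to at most one worker.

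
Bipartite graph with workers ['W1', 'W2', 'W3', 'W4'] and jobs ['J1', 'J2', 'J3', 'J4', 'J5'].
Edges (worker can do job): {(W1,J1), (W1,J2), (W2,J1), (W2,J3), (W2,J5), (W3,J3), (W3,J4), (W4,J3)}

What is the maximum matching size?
Maximum matching size = 4

Maximum matching: {(W1,J2), (W2,J1), (W3,J4), (W4,J3)}
Size: 4

This assigns 4 workers to 4 distinct jobs.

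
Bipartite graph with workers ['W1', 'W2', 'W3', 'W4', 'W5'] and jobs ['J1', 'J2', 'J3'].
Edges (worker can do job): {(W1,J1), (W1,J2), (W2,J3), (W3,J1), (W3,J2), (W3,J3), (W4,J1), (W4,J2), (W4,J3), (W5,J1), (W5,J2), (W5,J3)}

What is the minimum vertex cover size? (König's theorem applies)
Minimum vertex cover size = 3

By König's theorem: in bipartite graphs,
min vertex cover = max matching = 3

Maximum matching has size 3, so minimum vertex cover also has size 3.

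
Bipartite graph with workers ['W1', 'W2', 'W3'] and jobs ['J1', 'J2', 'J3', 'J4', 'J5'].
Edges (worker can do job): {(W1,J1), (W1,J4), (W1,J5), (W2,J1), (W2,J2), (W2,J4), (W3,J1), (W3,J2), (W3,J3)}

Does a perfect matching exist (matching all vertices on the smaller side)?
Yes, perfect matching exists (size 3)

Perfect matching: {(W1,J5), (W2,J2), (W3,J3)}
All 3 vertices on the smaller side are matched.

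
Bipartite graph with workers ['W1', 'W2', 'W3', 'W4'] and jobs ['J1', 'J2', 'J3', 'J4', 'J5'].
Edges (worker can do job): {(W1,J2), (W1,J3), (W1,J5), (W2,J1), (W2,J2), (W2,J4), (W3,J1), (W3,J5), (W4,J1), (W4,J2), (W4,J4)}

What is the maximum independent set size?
Maximum independent set = 5

By König's theorem:
- Min vertex cover = Max matching = 4
- Max independent set = Total vertices - Min vertex cover
- Max independent set = 9 - 4 = 5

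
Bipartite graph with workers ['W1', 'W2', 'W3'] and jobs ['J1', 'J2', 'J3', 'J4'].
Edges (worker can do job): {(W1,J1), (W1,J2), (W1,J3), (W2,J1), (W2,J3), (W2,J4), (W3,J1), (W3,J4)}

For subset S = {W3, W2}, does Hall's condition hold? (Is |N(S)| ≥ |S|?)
Yes: |N(S)| = 3, |S| = 2

Subset S = {W3, W2}
Neighbors N(S) = {J1, J3, J4}

|N(S)| = 3, |S| = 2
Hall's condition: |N(S)| ≥ |S| is satisfied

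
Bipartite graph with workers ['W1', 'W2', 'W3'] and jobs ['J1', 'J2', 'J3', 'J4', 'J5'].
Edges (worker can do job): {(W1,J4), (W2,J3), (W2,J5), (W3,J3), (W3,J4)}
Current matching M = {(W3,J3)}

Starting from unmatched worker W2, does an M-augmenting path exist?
Yes: W2 → J3 → W3 → J4

An M-augmenting path alternates non-matching / matching edges, starting and ending at unmatched vertices.
Path: W2 → J3 → W3 → J4
(J4 is unmatched in M, so the path is augmenting.)
Flipping edges along this path would increase |M| from 1 to 2.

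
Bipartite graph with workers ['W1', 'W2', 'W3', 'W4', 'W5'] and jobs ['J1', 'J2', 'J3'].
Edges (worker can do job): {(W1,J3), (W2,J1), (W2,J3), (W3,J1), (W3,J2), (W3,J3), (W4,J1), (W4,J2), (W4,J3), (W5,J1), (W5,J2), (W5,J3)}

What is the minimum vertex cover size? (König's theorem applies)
Minimum vertex cover size = 3

By König's theorem: in bipartite graphs,
min vertex cover = max matching = 3

Maximum matching has size 3, so minimum vertex cover also has size 3.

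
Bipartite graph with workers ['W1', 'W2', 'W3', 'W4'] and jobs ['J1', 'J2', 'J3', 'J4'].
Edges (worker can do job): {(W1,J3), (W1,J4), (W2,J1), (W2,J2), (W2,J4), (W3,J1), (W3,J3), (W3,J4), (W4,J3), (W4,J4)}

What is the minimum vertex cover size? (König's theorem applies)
Minimum vertex cover size = 4

By König's theorem: in bipartite graphs,
min vertex cover = max matching = 4

Maximum matching has size 4, so minimum vertex cover also has size 4.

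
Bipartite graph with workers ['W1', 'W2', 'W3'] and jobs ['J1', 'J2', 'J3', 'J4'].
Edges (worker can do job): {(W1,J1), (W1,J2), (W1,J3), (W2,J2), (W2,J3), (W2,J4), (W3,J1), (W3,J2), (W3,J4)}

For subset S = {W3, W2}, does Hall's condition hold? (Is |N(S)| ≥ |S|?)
Yes: |N(S)| = 4, |S| = 2

Subset S = {W3, W2}
Neighbors N(S) = {J1, J2, J3, J4}

|N(S)| = 4, |S| = 2
Hall's condition: |N(S)| ≥ |S| is satisfied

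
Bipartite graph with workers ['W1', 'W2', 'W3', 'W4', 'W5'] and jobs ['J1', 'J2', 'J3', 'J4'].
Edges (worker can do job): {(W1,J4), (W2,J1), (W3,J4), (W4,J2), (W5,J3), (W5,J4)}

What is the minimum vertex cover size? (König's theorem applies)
Minimum vertex cover size = 4

By König's theorem: in bipartite graphs,
min vertex cover = max matching = 4

Maximum matching has size 4, so minimum vertex cover also has size 4.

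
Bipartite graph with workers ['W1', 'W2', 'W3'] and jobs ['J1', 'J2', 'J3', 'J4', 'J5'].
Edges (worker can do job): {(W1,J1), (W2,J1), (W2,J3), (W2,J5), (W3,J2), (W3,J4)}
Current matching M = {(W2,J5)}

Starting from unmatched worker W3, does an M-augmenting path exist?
Yes: W3 → J2

An M-augmenting path alternates non-matching / matching edges, starting and ending at unmatched vertices.
Path: W3 → J2
(J2 is unmatched in M, so the path is augmenting.)
Flipping edges along this path would increase |M| from 1 to 2.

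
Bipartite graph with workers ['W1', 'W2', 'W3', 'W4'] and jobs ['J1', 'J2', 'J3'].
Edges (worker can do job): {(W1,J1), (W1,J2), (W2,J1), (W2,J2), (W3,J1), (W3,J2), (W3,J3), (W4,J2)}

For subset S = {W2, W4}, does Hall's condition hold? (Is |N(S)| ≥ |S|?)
Yes: |N(S)| = 2, |S| = 2

Subset S = {W2, W4}
Neighbors N(S) = {J1, J2}

|N(S)| = 2, |S| = 2
Hall's condition: |N(S)| ≥ |S| is satisfied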